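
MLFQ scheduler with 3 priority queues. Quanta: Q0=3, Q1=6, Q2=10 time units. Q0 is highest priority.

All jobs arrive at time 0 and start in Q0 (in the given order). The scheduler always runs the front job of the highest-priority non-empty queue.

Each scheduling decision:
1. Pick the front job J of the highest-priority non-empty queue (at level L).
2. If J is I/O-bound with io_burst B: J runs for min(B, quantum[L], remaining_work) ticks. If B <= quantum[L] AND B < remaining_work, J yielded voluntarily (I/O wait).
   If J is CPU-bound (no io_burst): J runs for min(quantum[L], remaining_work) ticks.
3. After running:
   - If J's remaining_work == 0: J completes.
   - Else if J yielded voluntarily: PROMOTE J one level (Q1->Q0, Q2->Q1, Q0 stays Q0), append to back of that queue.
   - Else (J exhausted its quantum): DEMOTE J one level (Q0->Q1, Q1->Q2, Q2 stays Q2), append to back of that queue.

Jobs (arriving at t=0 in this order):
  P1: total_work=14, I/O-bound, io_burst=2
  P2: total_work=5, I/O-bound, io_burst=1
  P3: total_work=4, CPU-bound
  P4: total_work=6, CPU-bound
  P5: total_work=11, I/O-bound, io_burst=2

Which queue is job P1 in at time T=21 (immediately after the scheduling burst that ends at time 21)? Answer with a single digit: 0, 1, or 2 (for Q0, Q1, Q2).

t=0-2: P1@Q0 runs 2, rem=12, I/O yield, promote→Q0. Q0=[P2,P3,P4,P5,P1] Q1=[] Q2=[]
t=2-3: P2@Q0 runs 1, rem=4, I/O yield, promote→Q0. Q0=[P3,P4,P5,P1,P2] Q1=[] Q2=[]
t=3-6: P3@Q0 runs 3, rem=1, quantum used, demote→Q1. Q0=[P4,P5,P1,P2] Q1=[P3] Q2=[]
t=6-9: P4@Q0 runs 3, rem=3, quantum used, demote→Q1. Q0=[P5,P1,P2] Q1=[P3,P4] Q2=[]
t=9-11: P5@Q0 runs 2, rem=9, I/O yield, promote→Q0. Q0=[P1,P2,P5] Q1=[P3,P4] Q2=[]
t=11-13: P1@Q0 runs 2, rem=10, I/O yield, promote→Q0. Q0=[P2,P5,P1] Q1=[P3,P4] Q2=[]
t=13-14: P2@Q0 runs 1, rem=3, I/O yield, promote→Q0. Q0=[P5,P1,P2] Q1=[P3,P4] Q2=[]
t=14-16: P5@Q0 runs 2, rem=7, I/O yield, promote→Q0. Q0=[P1,P2,P5] Q1=[P3,P4] Q2=[]
t=16-18: P1@Q0 runs 2, rem=8, I/O yield, promote→Q0. Q0=[P2,P5,P1] Q1=[P3,P4] Q2=[]
t=18-19: P2@Q0 runs 1, rem=2, I/O yield, promote→Q0. Q0=[P5,P1,P2] Q1=[P3,P4] Q2=[]
t=19-21: P5@Q0 runs 2, rem=5, I/O yield, promote→Q0. Q0=[P1,P2,P5] Q1=[P3,P4] Q2=[]
t=21-23: P1@Q0 runs 2, rem=6, I/O yield, promote→Q0. Q0=[P2,P5,P1] Q1=[P3,P4] Q2=[]
t=23-24: P2@Q0 runs 1, rem=1, I/O yield, promote→Q0. Q0=[P5,P1,P2] Q1=[P3,P4] Q2=[]
t=24-26: P5@Q0 runs 2, rem=3, I/O yield, promote→Q0. Q0=[P1,P2,P5] Q1=[P3,P4] Q2=[]
t=26-28: P1@Q0 runs 2, rem=4, I/O yield, promote→Q0. Q0=[P2,P5,P1] Q1=[P3,P4] Q2=[]
t=28-29: P2@Q0 runs 1, rem=0, completes. Q0=[P5,P1] Q1=[P3,P4] Q2=[]
t=29-31: P5@Q0 runs 2, rem=1, I/O yield, promote→Q0. Q0=[P1,P5] Q1=[P3,P4] Q2=[]
t=31-33: P1@Q0 runs 2, rem=2, I/O yield, promote→Q0. Q0=[P5,P1] Q1=[P3,P4] Q2=[]
t=33-34: P5@Q0 runs 1, rem=0, completes. Q0=[P1] Q1=[P3,P4] Q2=[]
t=34-36: P1@Q0 runs 2, rem=0, completes. Q0=[] Q1=[P3,P4] Q2=[]
t=36-37: P3@Q1 runs 1, rem=0, completes. Q0=[] Q1=[P4] Q2=[]
t=37-40: P4@Q1 runs 3, rem=0, completes. Q0=[] Q1=[] Q2=[]

Answer: 0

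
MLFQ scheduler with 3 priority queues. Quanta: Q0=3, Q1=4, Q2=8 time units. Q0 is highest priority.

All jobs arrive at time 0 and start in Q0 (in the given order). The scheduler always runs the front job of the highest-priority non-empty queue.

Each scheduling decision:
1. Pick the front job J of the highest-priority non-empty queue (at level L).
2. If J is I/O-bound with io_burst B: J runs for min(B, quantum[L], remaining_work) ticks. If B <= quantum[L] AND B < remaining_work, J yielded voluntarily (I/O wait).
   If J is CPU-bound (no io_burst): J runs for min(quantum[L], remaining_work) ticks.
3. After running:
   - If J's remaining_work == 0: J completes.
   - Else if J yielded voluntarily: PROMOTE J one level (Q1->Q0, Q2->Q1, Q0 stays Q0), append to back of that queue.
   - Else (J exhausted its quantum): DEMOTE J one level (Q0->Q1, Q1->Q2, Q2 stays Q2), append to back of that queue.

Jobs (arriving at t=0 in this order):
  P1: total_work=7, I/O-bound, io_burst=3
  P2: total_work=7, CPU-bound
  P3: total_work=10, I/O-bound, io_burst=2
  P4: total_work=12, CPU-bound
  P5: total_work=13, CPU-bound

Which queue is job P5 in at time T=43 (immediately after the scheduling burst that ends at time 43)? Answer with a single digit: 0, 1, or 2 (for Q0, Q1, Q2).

t=0-3: P1@Q0 runs 3, rem=4, I/O yield, promote→Q0. Q0=[P2,P3,P4,P5,P1] Q1=[] Q2=[]
t=3-6: P2@Q0 runs 3, rem=4, quantum used, demote→Q1. Q0=[P3,P4,P5,P1] Q1=[P2] Q2=[]
t=6-8: P3@Q0 runs 2, rem=8, I/O yield, promote→Q0. Q0=[P4,P5,P1,P3] Q1=[P2] Q2=[]
t=8-11: P4@Q0 runs 3, rem=9, quantum used, demote→Q1. Q0=[P5,P1,P3] Q1=[P2,P4] Q2=[]
t=11-14: P5@Q0 runs 3, rem=10, quantum used, demote→Q1. Q0=[P1,P3] Q1=[P2,P4,P5] Q2=[]
t=14-17: P1@Q0 runs 3, rem=1, I/O yield, promote→Q0. Q0=[P3,P1] Q1=[P2,P4,P5] Q2=[]
t=17-19: P3@Q0 runs 2, rem=6, I/O yield, promote→Q0. Q0=[P1,P3] Q1=[P2,P4,P5] Q2=[]
t=19-20: P1@Q0 runs 1, rem=0, completes. Q0=[P3] Q1=[P2,P4,P5] Q2=[]
t=20-22: P3@Q0 runs 2, rem=4, I/O yield, promote→Q0. Q0=[P3] Q1=[P2,P4,P5] Q2=[]
t=22-24: P3@Q0 runs 2, rem=2, I/O yield, promote→Q0. Q0=[P3] Q1=[P2,P4,P5] Q2=[]
t=24-26: P3@Q0 runs 2, rem=0, completes. Q0=[] Q1=[P2,P4,P5] Q2=[]
t=26-30: P2@Q1 runs 4, rem=0, completes. Q0=[] Q1=[P4,P5] Q2=[]
t=30-34: P4@Q1 runs 4, rem=5, quantum used, demote→Q2. Q0=[] Q1=[P5] Q2=[P4]
t=34-38: P5@Q1 runs 4, rem=6, quantum used, demote→Q2. Q0=[] Q1=[] Q2=[P4,P5]
t=38-43: P4@Q2 runs 5, rem=0, completes. Q0=[] Q1=[] Q2=[P5]
t=43-49: P5@Q2 runs 6, rem=0, completes. Q0=[] Q1=[] Q2=[]

Answer: 2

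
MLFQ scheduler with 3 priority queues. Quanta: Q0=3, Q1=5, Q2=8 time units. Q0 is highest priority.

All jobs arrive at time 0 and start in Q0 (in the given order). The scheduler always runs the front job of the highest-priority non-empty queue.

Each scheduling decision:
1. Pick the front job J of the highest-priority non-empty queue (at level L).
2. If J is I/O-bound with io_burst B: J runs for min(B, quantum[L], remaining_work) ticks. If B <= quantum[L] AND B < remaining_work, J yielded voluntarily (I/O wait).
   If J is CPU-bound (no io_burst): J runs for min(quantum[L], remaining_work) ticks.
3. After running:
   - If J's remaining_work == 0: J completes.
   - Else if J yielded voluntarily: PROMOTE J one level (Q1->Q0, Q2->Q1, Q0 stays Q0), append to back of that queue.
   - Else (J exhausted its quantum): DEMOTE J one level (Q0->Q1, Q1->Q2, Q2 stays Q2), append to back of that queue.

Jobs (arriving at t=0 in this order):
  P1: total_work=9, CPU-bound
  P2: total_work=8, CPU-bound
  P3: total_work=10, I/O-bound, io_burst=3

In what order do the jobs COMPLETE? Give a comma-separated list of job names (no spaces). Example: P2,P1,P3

t=0-3: P1@Q0 runs 3, rem=6, quantum used, demote→Q1. Q0=[P2,P3] Q1=[P1] Q2=[]
t=3-6: P2@Q0 runs 3, rem=5, quantum used, demote→Q1. Q0=[P3] Q1=[P1,P2] Q2=[]
t=6-9: P3@Q0 runs 3, rem=7, I/O yield, promote→Q0. Q0=[P3] Q1=[P1,P2] Q2=[]
t=9-12: P3@Q0 runs 3, rem=4, I/O yield, promote→Q0. Q0=[P3] Q1=[P1,P2] Q2=[]
t=12-15: P3@Q0 runs 3, rem=1, I/O yield, promote→Q0. Q0=[P3] Q1=[P1,P2] Q2=[]
t=15-16: P3@Q0 runs 1, rem=0, completes. Q0=[] Q1=[P1,P2] Q2=[]
t=16-21: P1@Q1 runs 5, rem=1, quantum used, demote→Q2. Q0=[] Q1=[P2] Q2=[P1]
t=21-26: P2@Q1 runs 5, rem=0, completes. Q0=[] Q1=[] Q2=[P1]
t=26-27: P1@Q2 runs 1, rem=0, completes. Q0=[] Q1=[] Q2=[]

Answer: P3,P2,P1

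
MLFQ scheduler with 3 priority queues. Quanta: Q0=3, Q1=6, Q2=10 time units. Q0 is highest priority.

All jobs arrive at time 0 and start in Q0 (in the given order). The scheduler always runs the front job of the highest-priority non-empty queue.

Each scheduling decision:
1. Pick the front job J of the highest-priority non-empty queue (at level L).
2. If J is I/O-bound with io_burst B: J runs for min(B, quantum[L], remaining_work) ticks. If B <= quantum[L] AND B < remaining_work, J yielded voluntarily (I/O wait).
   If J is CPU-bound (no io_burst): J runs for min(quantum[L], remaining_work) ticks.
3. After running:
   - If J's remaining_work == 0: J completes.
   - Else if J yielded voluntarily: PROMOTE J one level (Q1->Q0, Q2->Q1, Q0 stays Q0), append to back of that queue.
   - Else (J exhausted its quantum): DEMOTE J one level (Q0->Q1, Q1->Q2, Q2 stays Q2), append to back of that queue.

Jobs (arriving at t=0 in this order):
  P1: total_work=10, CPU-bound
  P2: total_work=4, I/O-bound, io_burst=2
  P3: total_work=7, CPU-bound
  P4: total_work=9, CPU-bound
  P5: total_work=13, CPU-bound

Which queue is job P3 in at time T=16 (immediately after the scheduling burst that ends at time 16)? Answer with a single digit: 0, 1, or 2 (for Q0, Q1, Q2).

Answer: 1

Derivation:
t=0-3: P1@Q0 runs 3, rem=7, quantum used, demote→Q1. Q0=[P2,P3,P4,P5] Q1=[P1] Q2=[]
t=3-5: P2@Q0 runs 2, rem=2, I/O yield, promote→Q0. Q0=[P3,P4,P5,P2] Q1=[P1] Q2=[]
t=5-8: P3@Q0 runs 3, rem=4, quantum used, demote→Q1. Q0=[P4,P5,P2] Q1=[P1,P3] Q2=[]
t=8-11: P4@Q0 runs 3, rem=6, quantum used, demote→Q1. Q0=[P5,P2] Q1=[P1,P3,P4] Q2=[]
t=11-14: P5@Q0 runs 3, rem=10, quantum used, demote→Q1. Q0=[P2] Q1=[P1,P3,P4,P5] Q2=[]
t=14-16: P2@Q0 runs 2, rem=0, completes. Q0=[] Q1=[P1,P3,P4,P5] Q2=[]
t=16-22: P1@Q1 runs 6, rem=1, quantum used, demote→Q2. Q0=[] Q1=[P3,P4,P5] Q2=[P1]
t=22-26: P3@Q1 runs 4, rem=0, completes. Q0=[] Q1=[P4,P5] Q2=[P1]
t=26-32: P4@Q1 runs 6, rem=0, completes. Q0=[] Q1=[P5] Q2=[P1]
t=32-38: P5@Q1 runs 6, rem=4, quantum used, demote→Q2. Q0=[] Q1=[] Q2=[P1,P5]
t=38-39: P1@Q2 runs 1, rem=0, completes. Q0=[] Q1=[] Q2=[P5]
t=39-43: P5@Q2 runs 4, rem=0, completes. Q0=[] Q1=[] Q2=[]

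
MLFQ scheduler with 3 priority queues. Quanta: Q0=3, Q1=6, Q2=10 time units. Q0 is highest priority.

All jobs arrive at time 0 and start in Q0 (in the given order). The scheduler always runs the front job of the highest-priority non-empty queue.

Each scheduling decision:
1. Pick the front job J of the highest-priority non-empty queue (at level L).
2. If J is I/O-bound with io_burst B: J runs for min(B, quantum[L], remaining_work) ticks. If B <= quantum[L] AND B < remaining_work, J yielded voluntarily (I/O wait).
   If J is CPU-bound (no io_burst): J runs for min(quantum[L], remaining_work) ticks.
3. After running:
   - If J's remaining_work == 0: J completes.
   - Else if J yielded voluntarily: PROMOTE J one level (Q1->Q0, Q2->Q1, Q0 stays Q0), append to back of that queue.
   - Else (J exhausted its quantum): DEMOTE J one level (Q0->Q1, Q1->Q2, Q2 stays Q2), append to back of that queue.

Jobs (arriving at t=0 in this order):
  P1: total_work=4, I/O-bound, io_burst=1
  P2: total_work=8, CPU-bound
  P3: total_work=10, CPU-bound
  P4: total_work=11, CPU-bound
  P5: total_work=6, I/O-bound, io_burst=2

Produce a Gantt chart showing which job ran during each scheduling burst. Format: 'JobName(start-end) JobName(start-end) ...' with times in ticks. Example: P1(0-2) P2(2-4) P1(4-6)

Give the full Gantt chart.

Answer: P1(0-1) P2(1-4) P3(4-7) P4(7-10) P5(10-12) P1(12-13) P5(13-15) P1(15-16) P5(16-18) P1(18-19) P2(19-24) P3(24-30) P4(30-36) P3(36-37) P4(37-39)

Derivation:
t=0-1: P1@Q0 runs 1, rem=3, I/O yield, promote→Q0. Q0=[P2,P3,P4,P5,P1] Q1=[] Q2=[]
t=1-4: P2@Q0 runs 3, rem=5, quantum used, demote→Q1. Q0=[P3,P4,P5,P1] Q1=[P2] Q2=[]
t=4-7: P3@Q0 runs 3, rem=7, quantum used, demote→Q1. Q0=[P4,P5,P1] Q1=[P2,P3] Q2=[]
t=7-10: P4@Q0 runs 3, rem=8, quantum used, demote→Q1. Q0=[P5,P1] Q1=[P2,P3,P4] Q2=[]
t=10-12: P5@Q0 runs 2, rem=4, I/O yield, promote→Q0. Q0=[P1,P5] Q1=[P2,P3,P4] Q2=[]
t=12-13: P1@Q0 runs 1, rem=2, I/O yield, promote→Q0. Q0=[P5,P1] Q1=[P2,P3,P4] Q2=[]
t=13-15: P5@Q0 runs 2, rem=2, I/O yield, promote→Q0. Q0=[P1,P5] Q1=[P2,P3,P4] Q2=[]
t=15-16: P1@Q0 runs 1, rem=1, I/O yield, promote→Q0. Q0=[P5,P1] Q1=[P2,P3,P4] Q2=[]
t=16-18: P5@Q0 runs 2, rem=0, completes. Q0=[P1] Q1=[P2,P3,P4] Q2=[]
t=18-19: P1@Q0 runs 1, rem=0, completes. Q0=[] Q1=[P2,P3,P4] Q2=[]
t=19-24: P2@Q1 runs 5, rem=0, completes. Q0=[] Q1=[P3,P4] Q2=[]
t=24-30: P3@Q1 runs 6, rem=1, quantum used, demote→Q2. Q0=[] Q1=[P4] Q2=[P3]
t=30-36: P4@Q1 runs 6, rem=2, quantum used, demote→Q2. Q0=[] Q1=[] Q2=[P3,P4]
t=36-37: P3@Q2 runs 1, rem=0, completes. Q0=[] Q1=[] Q2=[P4]
t=37-39: P4@Q2 runs 2, rem=0, completes. Q0=[] Q1=[] Q2=[]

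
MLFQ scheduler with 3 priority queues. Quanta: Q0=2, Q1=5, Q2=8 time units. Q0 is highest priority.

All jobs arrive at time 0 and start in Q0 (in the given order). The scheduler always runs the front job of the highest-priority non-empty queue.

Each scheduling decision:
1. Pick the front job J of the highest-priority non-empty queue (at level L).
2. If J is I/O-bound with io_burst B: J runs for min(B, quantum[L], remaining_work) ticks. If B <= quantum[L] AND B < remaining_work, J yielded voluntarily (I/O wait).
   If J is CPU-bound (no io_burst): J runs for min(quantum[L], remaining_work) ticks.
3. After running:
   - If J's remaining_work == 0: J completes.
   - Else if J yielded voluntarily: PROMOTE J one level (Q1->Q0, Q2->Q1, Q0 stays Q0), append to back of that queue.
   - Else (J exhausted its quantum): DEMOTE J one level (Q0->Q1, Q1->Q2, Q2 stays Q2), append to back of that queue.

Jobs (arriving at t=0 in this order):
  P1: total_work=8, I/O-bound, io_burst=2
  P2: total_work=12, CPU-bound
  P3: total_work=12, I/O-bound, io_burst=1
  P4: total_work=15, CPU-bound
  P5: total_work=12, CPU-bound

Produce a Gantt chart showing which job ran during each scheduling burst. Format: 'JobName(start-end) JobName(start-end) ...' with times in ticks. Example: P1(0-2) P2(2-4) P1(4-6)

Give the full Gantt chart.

Answer: P1(0-2) P2(2-4) P3(4-5) P4(5-7) P5(7-9) P1(9-11) P3(11-12) P1(12-14) P3(14-15) P1(15-17) P3(17-18) P3(18-19) P3(19-20) P3(20-21) P3(21-22) P3(22-23) P3(23-24) P3(24-25) P3(25-26) P2(26-31) P4(31-36) P5(36-41) P2(41-46) P4(46-54) P5(54-59)

Derivation:
t=0-2: P1@Q0 runs 2, rem=6, I/O yield, promote→Q0. Q0=[P2,P3,P4,P5,P1] Q1=[] Q2=[]
t=2-4: P2@Q0 runs 2, rem=10, quantum used, demote→Q1. Q0=[P3,P4,P5,P1] Q1=[P2] Q2=[]
t=4-5: P3@Q0 runs 1, rem=11, I/O yield, promote→Q0. Q0=[P4,P5,P1,P3] Q1=[P2] Q2=[]
t=5-7: P4@Q0 runs 2, rem=13, quantum used, demote→Q1. Q0=[P5,P1,P3] Q1=[P2,P4] Q2=[]
t=7-9: P5@Q0 runs 2, rem=10, quantum used, demote→Q1. Q0=[P1,P3] Q1=[P2,P4,P5] Q2=[]
t=9-11: P1@Q0 runs 2, rem=4, I/O yield, promote→Q0. Q0=[P3,P1] Q1=[P2,P4,P5] Q2=[]
t=11-12: P3@Q0 runs 1, rem=10, I/O yield, promote→Q0. Q0=[P1,P3] Q1=[P2,P4,P5] Q2=[]
t=12-14: P1@Q0 runs 2, rem=2, I/O yield, promote→Q0. Q0=[P3,P1] Q1=[P2,P4,P5] Q2=[]
t=14-15: P3@Q0 runs 1, rem=9, I/O yield, promote→Q0. Q0=[P1,P3] Q1=[P2,P4,P5] Q2=[]
t=15-17: P1@Q0 runs 2, rem=0, completes. Q0=[P3] Q1=[P2,P4,P5] Q2=[]
t=17-18: P3@Q0 runs 1, rem=8, I/O yield, promote→Q0. Q0=[P3] Q1=[P2,P4,P5] Q2=[]
t=18-19: P3@Q0 runs 1, rem=7, I/O yield, promote→Q0. Q0=[P3] Q1=[P2,P4,P5] Q2=[]
t=19-20: P3@Q0 runs 1, rem=6, I/O yield, promote→Q0. Q0=[P3] Q1=[P2,P4,P5] Q2=[]
t=20-21: P3@Q0 runs 1, rem=5, I/O yield, promote→Q0. Q0=[P3] Q1=[P2,P4,P5] Q2=[]
t=21-22: P3@Q0 runs 1, rem=4, I/O yield, promote→Q0. Q0=[P3] Q1=[P2,P4,P5] Q2=[]
t=22-23: P3@Q0 runs 1, rem=3, I/O yield, promote→Q0. Q0=[P3] Q1=[P2,P4,P5] Q2=[]
t=23-24: P3@Q0 runs 1, rem=2, I/O yield, promote→Q0. Q0=[P3] Q1=[P2,P4,P5] Q2=[]
t=24-25: P3@Q0 runs 1, rem=1, I/O yield, promote→Q0. Q0=[P3] Q1=[P2,P4,P5] Q2=[]
t=25-26: P3@Q0 runs 1, rem=0, completes. Q0=[] Q1=[P2,P4,P5] Q2=[]
t=26-31: P2@Q1 runs 5, rem=5, quantum used, demote→Q2. Q0=[] Q1=[P4,P5] Q2=[P2]
t=31-36: P4@Q1 runs 5, rem=8, quantum used, demote→Q2. Q0=[] Q1=[P5] Q2=[P2,P4]
t=36-41: P5@Q1 runs 5, rem=5, quantum used, demote→Q2. Q0=[] Q1=[] Q2=[P2,P4,P5]
t=41-46: P2@Q2 runs 5, rem=0, completes. Q0=[] Q1=[] Q2=[P4,P5]
t=46-54: P4@Q2 runs 8, rem=0, completes. Q0=[] Q1=[] Q2=[P5]
t=54-59: P5@Q2 runs 5, rem=0, completes. Q0=[] Q1=[] Q2=[]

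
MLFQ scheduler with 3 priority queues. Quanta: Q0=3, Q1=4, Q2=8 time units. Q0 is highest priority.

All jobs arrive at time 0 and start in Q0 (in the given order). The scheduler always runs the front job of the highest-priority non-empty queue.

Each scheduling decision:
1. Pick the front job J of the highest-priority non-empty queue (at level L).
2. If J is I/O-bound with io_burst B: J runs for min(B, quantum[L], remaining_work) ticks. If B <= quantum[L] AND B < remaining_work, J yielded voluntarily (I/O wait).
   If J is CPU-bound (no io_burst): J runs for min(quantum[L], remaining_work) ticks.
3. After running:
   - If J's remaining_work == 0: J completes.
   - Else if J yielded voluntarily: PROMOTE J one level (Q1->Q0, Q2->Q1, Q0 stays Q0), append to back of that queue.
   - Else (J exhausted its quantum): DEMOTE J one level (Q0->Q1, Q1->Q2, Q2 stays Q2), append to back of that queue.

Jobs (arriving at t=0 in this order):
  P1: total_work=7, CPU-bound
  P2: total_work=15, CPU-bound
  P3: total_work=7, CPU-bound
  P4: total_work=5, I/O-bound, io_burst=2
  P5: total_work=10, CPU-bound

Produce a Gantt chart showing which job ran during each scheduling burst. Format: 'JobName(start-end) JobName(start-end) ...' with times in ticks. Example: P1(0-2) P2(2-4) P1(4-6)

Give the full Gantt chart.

t=0-3: P1@Q0 runs 3, rem=4, quantum used, demote→Q1. Q0=[P2,P3,P4,P5] Q1=[P1] Q2=[]
t=3-6: P2@Q0 runs 3, rem=12, quantum used, demote→Q1. Q0=[P3,P4,P5] Q1=[P1,P2] Q2=[]
t=6-9: P3@Q0 runs 3, rem=4, quantum used, demote→Q1. Q0=[P4,P5] Q1=[P1,P2,P3] Q2=[]
t=9-11: P4@Q0 runs 2, rem=3, I/O yield, promote→Q0. Q0=[P5,P4] Q1=[P1,P2,P3] Q2=[]
t=11-14: P5@Q0 runs 3, rem=7, quantum used, demote→Q1. Q0=[P4] Q1=[P1,P2,P3,P5] Q2=[]
t=14-16: P4@Q0 runs 2, rem=1, I/O yield, promote→Q0. Q0=[P4] Q1=[P1,P2,P3,P5] Q2=[]
t=16-17: P4@Q0 runs 1, rem=0, completes. Q0=[] Q1=[P1,P2,P3,P5] Q2=[]
t=17-21: P1@Q1 runs 4, rem=0, completes. Q0=[] Q1=[P2,P3,P5] Q2=[]
t=21-25: P2@Q1 runs 4, rem=8, quantum used, demote→Q2. Q0=[] Q1=[P3,P5] Q2=[P2]
t=25-29: P3@Q1 runs 4, rem=0, completes. Q0=[] Q1=[P5] Q2=[P2]
t=29-33: P5@Q1 runs 4, rem=3, quantum used, demote→Q2. Q0=[] Q1=[] Q2=[P2,P5]
t=33-41: P2@Q2 runs 8, rem=0, completes. Q0=[] Q1=[] Q2=[P5]
t=41-44: P5@Q2 runs 3, rem=0, completes. Q0=[] Q1=[] Q2=[]

Answer: P1(0-3) P2(3-6) P3(6-9) P4(9-11) P5(11-14) P4(14-16) P4(16-17) P1(17-21) P2(21-25) P3(25-29) P5(29-33) P2(33-41) P5(41-44)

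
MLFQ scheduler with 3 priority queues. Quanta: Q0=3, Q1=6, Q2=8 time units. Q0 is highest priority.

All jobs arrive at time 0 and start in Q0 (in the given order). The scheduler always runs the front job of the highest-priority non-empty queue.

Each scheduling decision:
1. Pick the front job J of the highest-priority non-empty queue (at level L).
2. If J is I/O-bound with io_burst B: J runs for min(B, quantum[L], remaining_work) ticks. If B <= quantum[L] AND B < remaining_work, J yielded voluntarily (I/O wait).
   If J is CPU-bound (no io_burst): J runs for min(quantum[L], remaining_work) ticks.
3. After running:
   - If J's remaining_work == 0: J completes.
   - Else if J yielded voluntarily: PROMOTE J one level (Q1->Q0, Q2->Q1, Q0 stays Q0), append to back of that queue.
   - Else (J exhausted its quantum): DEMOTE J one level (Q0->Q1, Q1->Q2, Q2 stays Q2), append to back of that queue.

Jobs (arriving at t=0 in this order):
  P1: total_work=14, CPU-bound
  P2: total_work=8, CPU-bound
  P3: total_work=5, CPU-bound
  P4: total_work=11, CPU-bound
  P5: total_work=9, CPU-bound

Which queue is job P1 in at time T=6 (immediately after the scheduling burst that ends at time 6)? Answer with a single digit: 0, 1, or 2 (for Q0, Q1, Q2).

Answer: 1

Derivation:
t=0-3: P1@Q0 runs 3, rem=11, quantum used, demote→Q1. Q0=[P2,P3,P4,P5] Q1=[P1] Q2=[]
t=3-6: P2@Q0 runs 3, rem=5, quantum used, demote→Q1. Q0=[P3,P4,P5] Q1=[P1,P2] Q2=[]
t=6-9: P3@Q0 runs 3, rem=2, quantum used, demote→Q1. Q0=[P4,P5] Q1=[P1,P2,P3] Q2=[]
t=9-12: P4@Q0 runs 3, rem=8, quantum used, demote→Q1. Q0=[P5] Q1=[P1,P2,P3,P4] Q2=[]
t=12-15: P5@Q0 runs 3, rem=6, quantum used, demote→Q1. Q0=[] Q1=[P1,P2,P3,P4,P5] Q2=[]
t=15-21: P1@Q1 runs 6, rem=5, quantum used, demote→Q2. Q0=[] Q1=[P2,P3,P4,P5] Q2=[P1]
t=21-26: P2@Q1 runs 5, rem=0, completes. Q0=[] Q1=[P3,P4,P5] Q2=[P1]
t=26-28: P3@Q1 runs 2, rem=0, completes. Q0=[] Q1=[P4,P5] Q2=[P1]
t=28-34: P4@Q1 runs 6, rem=2, quantum used, demote→Q2. Q0=[] Q1=[P5] Q2=[P1,P4]
t=34-40: P5@Q1 runs 6, rem=0, completes. Q0=[] Q1=[] Q2=[P1,P4]
t=40-45: P1@Q2 runs 5, rem=0, completes. Q0=[] Q1=[] Q2=[P4]
t=45-47: P4@Q2 runs 2, rem=0, completes. Q0=[] Q1=[] Q2=[]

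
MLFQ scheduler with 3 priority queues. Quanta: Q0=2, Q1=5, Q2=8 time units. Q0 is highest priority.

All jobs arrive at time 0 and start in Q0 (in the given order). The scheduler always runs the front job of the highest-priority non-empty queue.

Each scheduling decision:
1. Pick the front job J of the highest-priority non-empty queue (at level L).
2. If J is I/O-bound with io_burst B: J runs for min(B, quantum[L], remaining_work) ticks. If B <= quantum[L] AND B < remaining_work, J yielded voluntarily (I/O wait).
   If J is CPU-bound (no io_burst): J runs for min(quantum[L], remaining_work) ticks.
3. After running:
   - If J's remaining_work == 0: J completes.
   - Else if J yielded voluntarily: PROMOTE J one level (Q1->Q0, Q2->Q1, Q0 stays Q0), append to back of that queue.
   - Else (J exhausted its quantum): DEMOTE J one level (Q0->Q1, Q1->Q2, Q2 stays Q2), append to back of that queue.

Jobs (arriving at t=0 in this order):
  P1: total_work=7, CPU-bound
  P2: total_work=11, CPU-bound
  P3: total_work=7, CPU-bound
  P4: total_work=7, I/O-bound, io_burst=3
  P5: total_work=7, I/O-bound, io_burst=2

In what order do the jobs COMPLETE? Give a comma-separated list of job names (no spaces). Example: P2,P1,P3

t=0-2: P1@Q0 runs 2, rem=5, quantum used, demote→Q1. Q0=[P2,P3,P4,P5] Q1=[P1] Q2=[]
t=2-4: P2@Q0 runs 2, rem=9, quantum used, demote→Q1. Q0=[P3,P4,P5] Q1=[P1,P2] Q2=[]
t=4-6: P3@Q0 runs 2, rem=5, quantum used, demote→Q1. Q0=[P4,P5] Q1=[P1,P2,P3] Q2=[]
t=6-8: P4@Q0 runs 2, rem=5, quantum used, demote→Q1. Q0=[P5] Q1=[P1,P2,P3,P4] Q2=[]
t=8-10: P5@Q0 runs 2, rem=5, I/O yield, promote→Q0. Q0=[P5] Q1=[P1,P2,P3,P4] Q2=[]
t=10-12: P5@Q0 runs 2, rem=3, I/O yield, promote→Q0. Q0=[P5] Q1=[P1,P2,P3,P4] Q2=[]
t=12-14: P5@Q0 runs 2, rem=1, I/O yield, promote→Q0. Q0=[P5] Q1=[P1,P2,P3,P4] Q2=[]
t=14-15: P5@Q0 runs 1, rem=0, completes. Q0=[] Q1=[P1,P2,P3,P4] Q2=[]
t=15-20: P1@Q1 runs 5, rem=0, completes. Q0=[] Q1=[P2,P3,P4] Q2=[]
t=20-25: P2@Q1 runs 5, rem=4, quantum used, demote→Q2. Q0=[] Q1=[P3,P4] Q2=[P2]
t=25-30: P3@Q1 runs 5, rem=0, completes. Q0=[] Q1=[P4] Q2=[P2]
t=30-33: P4@Q1 runs 3, rem=2, I/O yield, promote→Q0. Q0=[P4] Q1=[] Q2=[P2]
t=33-35: P4@Q0 runs 2, rem=0, completes. Q0=[] Q1=[] Q2=[P2]
t=35-39: P2@Q2 runs 4, rem=0, completes. Q0=[] Q1=[] Q2=[]

Answer: P5,P1,P3,P4,P2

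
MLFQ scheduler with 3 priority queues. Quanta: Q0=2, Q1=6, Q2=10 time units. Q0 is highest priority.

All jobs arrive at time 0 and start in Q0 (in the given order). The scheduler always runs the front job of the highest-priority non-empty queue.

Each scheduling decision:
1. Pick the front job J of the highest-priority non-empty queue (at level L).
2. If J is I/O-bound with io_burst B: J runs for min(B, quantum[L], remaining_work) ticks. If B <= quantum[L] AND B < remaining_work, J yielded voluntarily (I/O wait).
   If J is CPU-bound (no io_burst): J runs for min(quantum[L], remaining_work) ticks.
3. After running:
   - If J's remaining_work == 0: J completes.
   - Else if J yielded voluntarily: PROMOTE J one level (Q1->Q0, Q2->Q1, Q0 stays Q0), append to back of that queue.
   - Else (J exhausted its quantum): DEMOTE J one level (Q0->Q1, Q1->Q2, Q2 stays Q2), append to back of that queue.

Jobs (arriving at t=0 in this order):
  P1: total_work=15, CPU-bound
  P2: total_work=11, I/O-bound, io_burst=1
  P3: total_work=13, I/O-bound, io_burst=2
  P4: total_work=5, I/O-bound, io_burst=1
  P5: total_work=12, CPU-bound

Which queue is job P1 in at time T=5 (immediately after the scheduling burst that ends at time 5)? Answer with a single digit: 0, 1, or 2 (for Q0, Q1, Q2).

Answer: 1

Derivation:
t=0-2: P1@Q0 runs 2, rem=13, quantum used, demote→Q1. Q0=[P2,P3,P4,P5] Q1=[P1] Q2=[]
t=2-3: P2@Q0 runs 1, rem=10, I/O yield, promote→Q0. Q0=[P3,P4,P5,P2] Q1=[P1] Q2=[]
t=3-5: P3@Q0 runs 2, rem=11, I/O yield, promote→Q0. Q0=[P4,P5,P2,P3] Q1=[P1] Q2=[]
t=5-6: P4@Q0 runs 1, rem=4, I/O yield, promote→Q0. Q0=[P5,P2,P3,P4] Q1=[P1] Q2=[]
t=6-8: P5@Q0 runs 2, rem=10, quantum used, demote→Q1. Q0=[P2,P3,P4] Q1=[P1,P5] Q2=[]
t=8-9: P2@Q0 runs 1, rem=9, I/O yield, promote→Q0. Q0=[P3,P4,P2] Q1=[P1,P5] Q2=[]
t=9-11: P3@Q0 runs 2, rem=9, I/O yield, promote→Q0. Q0=[P4,P2,P3] Q1=[P1,P5] Q2=[]
t=11-12: P4@Q0 runs 1, rem=3, I/O yield, promote→Q0. Q0=[P2,P3,P4] Q1=[P1,P5] Q2=[]
t=12-13: P2@Q0 runs 1, rem=8, I/O yield, promote→Q0. Q0=[P3,P4,P2] Q1=[P1,P5] Q2=[]
t=13-15: P3@Q0 runs 2, rem=7, I/O yield, promote→Q0. Q0=[P4,P2,P3] Q1=[P1,P5] Q2=[]
t=15-16: P4@Q0 runs 1, rem=2, I/O yield, promote→Q0. Q0=[P2,P3,P4] Q1=[P1,P5] Q2=[]
t=16-17: P2@Q0 runs 1, rem=7, I/O yield, promote→Q0. Q0=[P3,P4,P2] Q1=[P1,P5] Q2=[]
t=17-19: P3@Q0 runs 2, rem=5, I/O yield, promote→Q0. Q0=[P4,P2,P3] Q1=[P1,P5] Q2=[]
t=19-20: P4@Q0 runs 1, rem=1, I/O yield, promote→Q0. Q0=[P2,P3,P4] Q1=[P1,P5] Q2=[]
t=20-21: P2@Q0 runs 1, rem=6, I/O yield, promote→Q0. Q0=[P3,P4,P2] Q1=[P1,P5] Q2=[]
t=21-23: P3@Q0 runs 2, rem=3, I/O yield, promote→Q0. Q0=[P4,P2,P3] Q1=[P1,P5] Q2=[]
t=23-24: P4@Q0 runs 1, rem=0, completes. Q0=[P2,P3] Q1=[P1,P5] Q2=[]
t=24-25: P2@Q0 runs 1, rem=5, I/O yield, promote→Q0. Q0=[P3,P2] Q1=[P1,P5] Q2=[]
t=25-27: P3@Q0 runs 2, rem=1, I/O yield, promote→Q0. Q0=[P2,P3] Q1=[P1,P5] Q2=[]
t=27-28: P2@Q0 runs 1, rem=4, I/O yield, promote→Q0. Q0=[P3,P2] Q1=[P1,P5] Q2=[]
t=28-29: P3@Q0 runs 1, rem=0, completes. Q0=[P2] Q1=[P1,P5] Q2=[]
t=29-30: P2@Q0 runs 1, rem=3, I/O yield, promote→Q0. Q0=[P2] Q1=[P1,P5] Q2=[]
t=30-31: P2@Q0 runs 1, rem=2, I/O yield, promote→Q0. Q0=[P2] Q1=[P1,P5] Q2=[]
t=31-32: P2@Q0 runs 1, rem=1, I/O yield, promote→Q0. Q0=[P2] Q1=[P1,P5] Q2=[]
t=32-33: P2@Q0 runs 1, rem=0, completes. Q0=[] Q1=[P1,P5] Q2=[]
t=33-39: P1@Q1 runs 6, rem=7, quantum used, demote→Q2. Q0=[] Q1=[P5] Q2=[P1]
t=39-45: P5@Q1 runs 6, rem=4, quantum used, demote→Q2. Q0=[] Q1=[] Q2=[P1,P5]
t=45-52: P1@Q2 runs 7, rem=0, completes. Q0=[] Q1=[] Q2=[P5]
t=52-56: P5@Q2 runs 4, rem=0, completes. Q0=[] Q1=[] Q2=[]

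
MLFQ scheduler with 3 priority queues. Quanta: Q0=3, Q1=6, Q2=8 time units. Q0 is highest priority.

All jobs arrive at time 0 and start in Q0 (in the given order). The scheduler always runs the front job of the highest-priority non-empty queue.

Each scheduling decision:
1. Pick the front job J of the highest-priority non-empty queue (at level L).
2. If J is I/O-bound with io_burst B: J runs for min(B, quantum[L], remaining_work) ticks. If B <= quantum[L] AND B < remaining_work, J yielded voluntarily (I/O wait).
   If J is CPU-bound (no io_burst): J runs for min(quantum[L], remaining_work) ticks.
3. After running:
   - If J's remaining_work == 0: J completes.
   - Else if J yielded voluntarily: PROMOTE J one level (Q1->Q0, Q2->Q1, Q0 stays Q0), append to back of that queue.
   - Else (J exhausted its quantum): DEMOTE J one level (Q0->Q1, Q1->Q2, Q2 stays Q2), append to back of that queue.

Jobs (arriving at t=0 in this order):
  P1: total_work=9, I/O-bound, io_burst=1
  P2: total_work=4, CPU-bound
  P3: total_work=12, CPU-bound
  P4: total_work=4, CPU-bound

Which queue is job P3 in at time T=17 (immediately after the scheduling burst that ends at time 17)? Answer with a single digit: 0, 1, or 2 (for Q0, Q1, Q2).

t=0-1: P1@Q0 runs 1, rem=8, I/O yield, promote→Q0. Q0=[P2,P3,P4,P1] Q1=[] Q2=[]
t=1-4: P2@Q0 runs 3, rem=1, quantum used, demote→Q1. Q0=[P3,P4,P1] Q1=[P2] Q2=[]
t=4-7: P3@Q0 runs 3, rem=9, quantum used, demote→Q1. Q0=[P4,P1] Q1=[P2,P3] Q2=[]
t=7-10: P4@Q0 runs 3, rem=1, quantum used, demote→Q1. Q0=[P1] Q1=[P2,P3,P4] Q2=[]
t=10-11: P1@Q0 runs 1, rem=7, I/O yield, promote→Q0. Q0=[P1] Q1=[P2,P3,P4] Q2=[]
t=11-12: P1@Q0 runs 1, rem=6, I/O yield, promote→Q0. Q0=[P1] Q1=[P2,P3,P4] Q2=[]
t=12-13: P1@Q0 runs 1, rem=5, I/O yield, promote→Q0. Q0=[P1] Q1=[P2,P3,P4] Q2=[]
t=13-14: P1@Q0 runs 1, rem=4, I/O yield, promote→Q0. Q0=[P1] Q1=[P2,P3,P4] Q2=[]
t=14-15: P1@Q0 runs 1, rem=3, I/O yield, promote→Q0. Q0=[P1] Q1=[P2,P3,P4] Q2=[]
t=15-16: P1@Q0 runs 1, rem=2, I/O yield, promote→Q0. Q0=[P1] Q1=[P2,P3,P4] Q2=[]
t=16-17: P1@Q0 runs 1, rem=1, I/O yield, promote→Q0. Q0=[P1] Q1=[P2,P3,P4] Q2=[]
t=17-18: P1@Q0 runs 1, rem=0, completes. Q0=[] Q1=[P2,P3,P4] Q2=[]
t=18-19: P2@Q1 runs 1, rem=0, completes. Q0=[] Q1=[P3,P4] Q2=[]
t=19-25: P3@Q1 runs 6, rem=3, quantum used, demote→Q2. Q0=[] Q1=[P4] Q2=[P3]
t=25-26: P4@Q1 runs 1, rem=0, completes. Q0=[] Q1=[] Q2=[P3]
t=26-29: P3@Q2 runs 3, rem=0, completes. Q0=[] Q1=[] Q2=[]

Answer: 1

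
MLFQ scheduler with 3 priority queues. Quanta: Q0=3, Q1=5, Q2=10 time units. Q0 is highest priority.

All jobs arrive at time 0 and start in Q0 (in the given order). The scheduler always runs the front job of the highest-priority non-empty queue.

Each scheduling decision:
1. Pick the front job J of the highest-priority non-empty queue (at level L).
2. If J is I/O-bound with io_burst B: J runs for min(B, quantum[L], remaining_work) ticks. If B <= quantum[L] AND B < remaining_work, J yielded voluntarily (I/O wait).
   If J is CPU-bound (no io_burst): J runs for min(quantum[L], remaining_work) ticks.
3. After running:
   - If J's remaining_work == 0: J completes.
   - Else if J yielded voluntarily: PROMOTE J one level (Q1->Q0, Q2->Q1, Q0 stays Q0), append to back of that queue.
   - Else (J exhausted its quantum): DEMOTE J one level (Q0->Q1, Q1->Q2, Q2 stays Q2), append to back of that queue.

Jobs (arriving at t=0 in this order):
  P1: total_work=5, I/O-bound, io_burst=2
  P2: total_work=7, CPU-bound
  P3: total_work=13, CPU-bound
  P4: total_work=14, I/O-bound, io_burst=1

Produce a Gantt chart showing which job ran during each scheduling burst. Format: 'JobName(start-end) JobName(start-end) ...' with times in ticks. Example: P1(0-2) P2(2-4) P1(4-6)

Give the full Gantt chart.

t=0-2: P1@Q0 runs 2, rem=3, I/O yield, promote→Q0. Q0=[P2,P3,P4,P1] Q1=[] Q2=[]
t=2-5: P2@Q0 runs 3, rem=4, quantum used, demote→Q1. Q0=[P3,P4,P1] Q1=[P2] Q2=[]
t=5-8: P3@Q0 runs 3, rem=10, quantum used, demote→Q1. Q0=[P4,P1] Q1=[P2,P3] Q2=[]
t=8-9: P4@Q0 runs 1, rem=13, I/O yield, promote→Q0. Q0=[P1,P4] Q1=[P2,P3] Q2=[]
t=9-11: P1@Q0 runs 2, rem=1, I/O yield, promote→Q0. Q0=[P4,P1] Q1=[P2,P3] Q2=[]
t=11-12: P4@Q0 runs 1, rem=12, I/O yield, promote→Q0. Q0=[P1,P4] Q1=[P2,P3] Q2=[]
t=12-13: P1@Q0 runs 1, rem=0, completes. Q0=[P4] Q1=[P2,P3] Q2=[]
t=13-14: P4@Q0 runs 1, rem=11, I/O yield, promote→Q0. Q0=[P4] Q1=[P2,P3] Q2=[]
t=14-15: P4@Q0 runs 1, rem=10, I/O yield, promote→Q0. Q0=[P4] Q1=[P2,P3] Q2=[]
t=15-16: P4@Q0 runs 1, rem=9, I/O yield, promote→Q0. Q0=[P4] Q1=[P2,P3] Q2=[]
t=16-17: P4@Q0 runs 1, rem=8, I/O yield, promote→Q0. Q0=[P4] Q1=[P2,P3] Q2=[]
t=17-18: P4@Q0 runs 1, rem=7, I/O yield, promote→Q0. Q0=[P4] Q1=[P2,P3] Q2=[]
t=18-19: P4@Q0 runs 1, rem=6, I/O yield, promote→Q0. Q0=[P4] Q1=[P2,P3] Q2=[]
t=19-20: P4@Q0 runs 1, rem=5, I/O yield, promote→Q0. Q0=[P4] Q1=[P2,P3] Q2=[]
t=20-21: P4@Q0 runs 1, rem=4, I/O yield, promote→Q0. Q0=[P4] Q1=[P2,P3] Q2=[]
t=21-22: P4@Q0 runs 1, rem=3, I/O yield, promote→Q0. Q0=[P4] Q1=[P2,P3] Q2=[]
t=22-23: P4@Q0 runs 1, rem=2, I/O yield, promote→Q0. Q0=[P4] Q1=[P2,P3] Q2=[]
t=23-24: P4@Q0 runs 1, rem=1, I/O yield, promote→Q0. Q0=[P4] Q1=[P2,P3] Q2=[]
t=24-25: P4@Q0 runs 1, rem=0, completes. Q0=[] Q1=[P2,P3] Q2=[]
t=25-29: P2@Q1 runs 4, rem=0, completes. Q0=[] Q1=[P3] Q2=[]
t=29-34: P3@Q1 runs 5, rem=5, quantum used, demote→Q2. Q0=[] Q1=[] Q2=[P3]
t=34-39: P3@Q2 runs 5, rem=0, completes. Q0=[] Q1=[] Q2=[]

Answer: P1(0-2) P2(2-5) P3(5-8) P4(8-9) P1(9-11) P4(11-12) P1(12-13) P4(13-14) P4(14-15) P4(15-16) P4(16-17) P4(17-18) P4(18-19) P4(19-20) P4(20-21) P4(21-22) P4(22-23) P4(23-24) P4(24-25) P2(25-29) P3(29-34) P3(34-39)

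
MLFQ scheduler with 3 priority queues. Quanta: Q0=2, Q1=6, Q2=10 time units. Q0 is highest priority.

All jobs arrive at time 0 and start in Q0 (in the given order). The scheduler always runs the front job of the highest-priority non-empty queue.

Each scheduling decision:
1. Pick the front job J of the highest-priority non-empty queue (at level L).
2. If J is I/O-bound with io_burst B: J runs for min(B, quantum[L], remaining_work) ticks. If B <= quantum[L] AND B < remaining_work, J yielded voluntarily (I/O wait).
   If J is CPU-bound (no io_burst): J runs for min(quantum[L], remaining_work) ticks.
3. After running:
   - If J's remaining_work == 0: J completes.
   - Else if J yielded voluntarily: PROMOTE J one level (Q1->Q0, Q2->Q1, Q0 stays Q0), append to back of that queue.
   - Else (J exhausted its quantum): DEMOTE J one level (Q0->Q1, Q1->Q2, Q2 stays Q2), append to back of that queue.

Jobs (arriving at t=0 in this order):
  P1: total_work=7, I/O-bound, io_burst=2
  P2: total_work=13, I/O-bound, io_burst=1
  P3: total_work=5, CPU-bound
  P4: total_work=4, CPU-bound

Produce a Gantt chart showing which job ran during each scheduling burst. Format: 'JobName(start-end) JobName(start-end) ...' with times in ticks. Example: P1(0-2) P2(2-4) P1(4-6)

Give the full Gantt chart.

Answer: P1(0-2) P2(2-3) P3(3-5) P4(5-7) P1(7-9) P2(9-10) P1(10-12) P2(12-13) P1(13-14) P2(14-15) P2(15-16) P2(16-17) P2(17-18) P2(18-19) P2(19-20) P2(20-21) P2(21-22) P2(22-23) P2(23-24) P3(24-27) P4(27-29)

Derivation:
t=0-2: P1@Q0 runs 2, rem=5, I/O yield, promote→Q0. Q0=[P2,P3,P4,P1] Q1=[] Q2=[]
t=2-3: P2@Q0 runs 1, rem=12, I/O yield, promote→Q0. Q0=[P3,P4,P1,P2] Q1=[] Q2=[]
t=3-5: P3@Q0 runs 2, rem=3, quantum used, demote→Q1. Q0=[P4,P1,P2] Q1=[P3] Q2=[]
t=5-7: P4@Q0 runs 2, rem=2, quantum used, demote→Q1. Q0=[P1,P2] Q1=[P3,P4] Q2=[]
t=7-9: P1@Q0 runs 2, rem=3, I/O yield, promote→Q0. Q0=[P2,P1] Q1=[P3,P4] Q2=[]
t=9-10: P2@Q0 runs 1, rem=11, I/O yield, promote→Q0. Q0=[P1,P2] Q1=[P3,P4] Q2=[]
t=10-12: P1@Q0 runs 2, rem=1, I/O yield, promote→Q0. Q0=[P2,P1] Q1=[P3,P4] Q2=[]
t=12-13: P2@Q0 runs 1, rem=10, I/O yield, promote→Q0. Q0=[P1,P2] Q1=[P3,P4] Q2=[]
t=13-14: P1@Q0 runs 1, rem=0, completes. Q0=[P2] Q1=[P3,P4] Q2=[]
t=14-15: P2@Q0 runs 1, rem=9, I/O yield, promote→Q0. Q0=[P2] Q1=[P3,P4] Q2=[]
t=15-16: P2@Q0 runs 1, rem=8, I/O yield, promote→Q0. Q0=[P2] Q1=[P3,P4] Q2=[]
t=16-17: P2@Q0 runs 1, rem=7, I/O yield, promote→Q0. Q0=[P2] Q1=[P3,P4] Q2=[]
t=17-18: P2@Q0 runs 1, rem=6, I/O yield, promote→Q0. Q0=[P2] Q1=[P3,P4] Q2=[]
t=18-19: P2@Q0 runs 1, rem=5, I/O yield, promote→Q0. Q0=[P2] Q1=[P3,P4] Q2=[]
t=19-20: P2@Q0 runs 1, rem=4, I/O yield, promote→Q0. Q0=[P2] Q1=[P3,P4] Q2=[]
t=20-21: P2@Q0 runs 1, rem=3, I/O yield, promote→Q0. Q0=[P2] Q1=[P3,P4] Q2=[]
t=21-22: P2@Q0 runs 1, rem=2, I/O yield, promote→Q0. Q0=[P2] Q1=[P3,P4] Q2=[]
t=22-23: P2@Q0 runs 1, rem=1, I/O yield, promote→Q0. Q0=[P2] Q1=[P3,P4] Q2=[]
t=23-24: P2@Q0 runs 1, rem=0, completes. Q0=[] Q1=[P3,P4] Q2=[]
t=24-27: P3@Q1 runs 3, rem=0, completes. Q0=[] Q1=[P4] Q2=[]
t=27-29: P4@Q1 runs 2, rem=0, completes. Q0=[] Q1=[] Q2=[]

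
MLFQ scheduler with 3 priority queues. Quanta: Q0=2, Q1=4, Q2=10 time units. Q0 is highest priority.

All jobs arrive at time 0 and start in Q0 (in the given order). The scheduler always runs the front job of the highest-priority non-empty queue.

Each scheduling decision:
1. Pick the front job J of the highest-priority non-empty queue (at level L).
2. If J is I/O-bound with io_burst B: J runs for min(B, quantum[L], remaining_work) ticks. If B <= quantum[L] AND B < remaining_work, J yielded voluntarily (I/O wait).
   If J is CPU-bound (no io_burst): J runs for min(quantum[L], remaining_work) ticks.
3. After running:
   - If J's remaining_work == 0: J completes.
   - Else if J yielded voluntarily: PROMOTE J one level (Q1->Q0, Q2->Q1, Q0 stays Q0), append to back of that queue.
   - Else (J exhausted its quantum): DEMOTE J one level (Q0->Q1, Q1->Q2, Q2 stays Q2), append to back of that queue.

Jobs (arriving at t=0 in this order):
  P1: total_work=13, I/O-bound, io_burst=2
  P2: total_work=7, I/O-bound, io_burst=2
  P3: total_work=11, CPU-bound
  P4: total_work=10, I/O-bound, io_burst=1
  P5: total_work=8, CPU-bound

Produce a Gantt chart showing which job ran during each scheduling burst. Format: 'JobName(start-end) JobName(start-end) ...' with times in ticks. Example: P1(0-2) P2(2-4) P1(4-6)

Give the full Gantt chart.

Answer: P1(0-2) P2(2-4) P3(4-6) P4(6-7) P5(7-9) P1(9-11) P2(11-13) P4(13-14) P1(14-16) P2(16-18) P4(18-19) P1(19-21) P2(21-22) P4(22-23) P1(23-25) P4(25-26) P1(26-28) P4(28-29) P1(29-30) P4(30-31) P4(31-32) P4(32-33) P4(33-34) P3(34-38) P5(38-42) P3(42-47) P5(47-49)

Derivation:
t=0-2: P1@Q0 runs 2, rem=11, I/O yield, promote→Q0. Q0=[P2,P3,P4,P5,P1] Q1=[] Q2=[]
t=2-4: P2@Q0 runs 2, rem=5, I/O yield, promote→Q0. Q0=[P3,P4,P5,P1,P2] Q1=[] Q2=[]
t=4-6: P3@Q0 runs 2, rem=9, quantum used, demote→Q1. Q0=[P4,P5,P1,P2] Q1=[P3] Q2=[]
t=6-7: P4@Q0 runs 1, rem=9, I/O yield, promote→Q0. Q0=[P5,P1,P2,P4] Q1=[P3] Q2=[]
t=7-9: P5@Q0 runs 2, rem=6, quantum used, demote→Q1. Q0=[P1,P2,P4] Q1=[P3,P5] Q2=[]
t=9-11: P1@Q0 runs 2, rem=9, I/O yield, promote→Q0. Q0=[P2,P4,P1] Q1=[P3,P5] Q2=[]
t=11-13: P2@Q0 runs 2, rem=3, I/O yield, promote→Q0. Q0=[P4,P1,P2] Q1=[P3,P5] Q2=[]
t=13-14: P4@Q0 runs 1, rem=8, I/O yield, promote→Q0. Q0=[P1,P2,P4] Q1=[P3,P5] Q2=[]
t=14-16: P1@Q0 runs 2, rem=7, I/O yield, promote→Q0. Q0=[P2,P4,P1] Q1=[P3,P5] Q2=[]
t=16-18: P2@Q0 runs 2, rem=1, I/O yield, promote→Q0. Q0=[P4,P1,P2] Q1=[P3,P5] Q2=[]
t=18-19: P4@Q0 runs 1, rem=7, I/O yield, promote→Q0. Q0=[P1,P2,P4] Q1=[P3,P5] Q2=[]
t=19-21: P1@Q0 runs 2, rem=5, I/O yield, promote→Q0. Q0=[P2,P4,P1] Q1=[P3,P5] Q2=[]
t=21-22: P2@Q0 runs 1, rem=0, completes. Q0=[P4,P1] Q1=[P3,P5] Q2=[]
t=22-23: P4@Q0 runs 1, rem=6, I/O yield, promote→Q0. Q0=[P1,P4] Q1=[P3,P5] Q2=[]
t=23-25: P1@Q0 runs 2, rem=3, I/O yield, promote→Q0. Q0=[P4,P1] Q1=[P3,P5] Q2=[]
t=25-26: P4@Q0 runs 1, rem=5, I/O yield, promote→Q0. Q0=[P1,P4] Q1=[P3,P5] Q2=[]
t=26-28: P1@Q0 runs 2, rem=1, I/O yield, promote→Q0. Q0=[P4,P1] Q1=[P3,P5] Q2=[]
t=28-29: P4@Q0 runs 1, rem=4, I/O yield, promote→Q0. Q0=[P1,P4] Q1=[P3,P5] Q2=[]
t=29-30: P1@Q0 runs 1, rem=0, completes. Q0=[P4] Q1=[P3,P5] Q2=[]
t=30-31: P4@Q0 runs 1, rem=3, I/O yield, promote→Q0. Q0=[P4] Q1=[P3,P5] Q2=[]
t=31-32: P4@Q0 runs 1, rem=2, I/O yield, promote→Q0. Q0=[P4] Q1=[P3,P5] Q2=[]
t=32-33: P4@Q0 runs 1, rem=1, I/O yield, promote→Q0. Q0=[P4] Q1=[P3,P5] Q2=[]
t=33-34: P4@Q0 runs 1, rem=0, completes. Q0=[] Q1=[P3,P5] Q2=[]
t=34-38: P3@Q1 runs 4, rem=5, quantum used, demote→Q2. Q0=[] Q1=[P5] Q2=[P3]
t=38-42: P5@Q1 runs 4, rem=2, quantum used, demote→Q2. Q0=[] Q1=[] Q2=[P3,P5]
t=42-47: P3@Q2 runs 5, rem=0, completes. Q0=[] Q1=[] Q2=[P5]
t=47-49: P5@Q2 runs 2, rem=0, completes. Q0=[] Q1=[] Q2=[]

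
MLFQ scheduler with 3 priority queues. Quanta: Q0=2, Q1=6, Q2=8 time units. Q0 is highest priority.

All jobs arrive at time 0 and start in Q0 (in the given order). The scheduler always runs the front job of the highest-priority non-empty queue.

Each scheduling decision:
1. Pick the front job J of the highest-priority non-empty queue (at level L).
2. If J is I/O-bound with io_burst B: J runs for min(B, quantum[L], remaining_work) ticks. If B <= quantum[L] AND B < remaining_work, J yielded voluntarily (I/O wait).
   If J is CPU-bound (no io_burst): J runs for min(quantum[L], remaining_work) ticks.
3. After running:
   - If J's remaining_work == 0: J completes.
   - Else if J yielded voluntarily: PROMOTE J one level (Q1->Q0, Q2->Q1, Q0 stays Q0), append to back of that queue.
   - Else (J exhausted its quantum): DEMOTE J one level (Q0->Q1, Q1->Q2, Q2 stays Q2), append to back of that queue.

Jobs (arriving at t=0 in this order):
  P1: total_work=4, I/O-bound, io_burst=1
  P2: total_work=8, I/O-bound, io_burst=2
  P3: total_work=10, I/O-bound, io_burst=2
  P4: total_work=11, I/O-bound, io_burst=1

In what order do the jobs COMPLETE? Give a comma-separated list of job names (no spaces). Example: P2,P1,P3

Answer: P1,P2,P3,P4

Derivation:
t=0-1: P1@Q0 runs 1, rem=3, I/O yield, promote→Q0. Q0=[P2,P3,P4,P1] Q1=[] Q2=[]
t=1-3: P2@Q0 runs 2, rem=6, I/O yield, promote→Q0. Q0=[P3,P4,P1,P2] Q1=[] Q2=[]
t=3-5: P3@Q0 runs 2, rem=8, I/O yield, promote→Q0. Q0=[P4,P1,P2,P3] Q1=[] Q2=[]
t=5-6: P4@Q0 runs 1, rem=10, I/O yield, promote→Q0. Q0=[P1,P2,P3,P4] Q1=[] Q2=[]
t=6-7: P1@Q0 runs 1, rem=2, I/O yield, promote→Q0. Q0=[P2,P3,P4,P1] Q1=[] Q2=[]
t=7-9: P2@Q0 runs 2, rem=4, I/O yield, promote→Q0. Q0=[P3,P4,P1,P2] Q1=[] Q2=[]
t=9-11: P3@Q0 runs 2, rem=6, I/O yield, promote→Q0. Q0=[P4,P1,P2,P3] Q1=[] Q2=[]
t=11-12: P4@Q0 runs 1, rem=9, I/O yield, promote→Q0. Q0=[P1,P2,P3,P4] Q1=[] Q2=[]
t=12-13: P1@Q0 runs 1, rem=1, I/O yield, promote→Q0. Q0=[P2,P3,P4,P1] Q1=[] Q2=[]
t=13-15: P2@Q0 runs 2, rem=2, I/O yield, promote→Q0. Q0=[P3,P4,P1,P2] Q1=[] Q2=[]
t=15-17: P3@Q0 runs 2, rem=4, I/O yield, promote→Q0. Q0=[P4,P1,P2,P3] Q1=[] Q2=[]
t=17-18: P4@Q0 runs 1, rem=8, I/O yield, promote→Q0. Q0=[P1,P2,P3,P4] Q1=[] Q2=[]
t=18-19: P1@Q0 runs 1, rem=0, completes. Q0=[P2,P3,P4] Q1=[] Q2=[]
t=19-21: P2@Q0 runs 2, rem=0, completes. Q0=[P3,P4] Q1=[] Q2=[]
t=21-23: P3@Q0 runs 2, rem=2, I/O yield, promote→Q0. Q0=[P4,P3] Q1=[] Q2=[]
t=23-24: P4@Q0 runs 1, rem=7, I/O yield, promote→Q0. Q0=[P3,P4] Q1=[] Q2=[]
t=24-26: P3@Q0 runs 2, rem=0, completes. Q0=[P4] Q1=[] Q2=[]
t=26-27: P4@Q0 runs 1, rem=6, I/O yield, promote→Q0. Q0=[P4] Q1=[] Q2=[]
t=27-28: P4@Q0 runs 1, rem=5, I/O yield, promote→Q0. Q0=[P4] Q1=[] Q2=[]
t=28-29: P4@Q0 runs 1, rem=4, I/O yield, promote→Q0. Q0=[P4] Q1=[] Q2=[]
t=29-30: P4@Q0 runs 1, rem=3, I/O yield, promote→Q0. Q0=[P4] Q1=[] Q2=[]
t=30-31: P4@Q0 runs 1, rem=2, I/O yield, promote→Q0. Q0=[P4] Q1=[] Q2=[]
t=31-32: P4@Q0 runs 1, rem=1, I/O yield, promote→Q0. Q0=[P4] Q1=[] Q2=[]
t=32-33: P4@Q0 runs 1, rem=0, completes. Q0=[] Q1=[] Q2=[]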